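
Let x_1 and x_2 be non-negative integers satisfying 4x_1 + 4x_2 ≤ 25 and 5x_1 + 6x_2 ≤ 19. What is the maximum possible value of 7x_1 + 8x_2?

24

Relaxing integrality, the LP optimum is 26.60 at (x_1,x_2) = (3.8, 0), which is not an integer point.
(x_1,x_2)=(0,3) is feasible, giving 24.
(x_1,x_2)=(1,2) is feasible, giving 23.
(x_1,x_2)=(2,1) is feasible, giving 22.
No feasible integer point exceeds 24.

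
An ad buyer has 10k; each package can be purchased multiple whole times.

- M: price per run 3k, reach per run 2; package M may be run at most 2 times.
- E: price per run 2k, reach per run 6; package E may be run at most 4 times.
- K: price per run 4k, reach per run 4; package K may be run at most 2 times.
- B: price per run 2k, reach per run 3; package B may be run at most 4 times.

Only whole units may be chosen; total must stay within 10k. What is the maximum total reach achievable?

27

This is a bounded integer knapsack.
E has the best ratio (6/2); taking only E gives at most 4×6 = 24 (stopped by the supply cap of 4).
Mixing does better — 4×E and 1×B: price 10 ≤ 10, reach 4·6 + 1·3 = 27.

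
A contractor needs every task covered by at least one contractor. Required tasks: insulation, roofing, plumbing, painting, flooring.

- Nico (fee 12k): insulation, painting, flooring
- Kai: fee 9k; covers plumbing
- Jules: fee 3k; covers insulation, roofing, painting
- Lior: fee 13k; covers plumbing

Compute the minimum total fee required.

24

Choose Nico, Kai, and Jules: together they cover insulation, roofing, plumbing, painting, flooring — every task.
Total fee: 12 + 9 + 3 = 24.
No cover costs less than 24.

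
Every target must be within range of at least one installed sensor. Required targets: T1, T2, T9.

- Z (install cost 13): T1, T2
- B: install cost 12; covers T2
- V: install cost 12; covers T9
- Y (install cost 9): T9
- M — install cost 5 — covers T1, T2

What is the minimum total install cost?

14

This is an integer covering problem.
Choose Y and M: together they cover T1, T2, T9 — every target.
Total install cost: 9 + 5 = 14.
No cover costs less than 14.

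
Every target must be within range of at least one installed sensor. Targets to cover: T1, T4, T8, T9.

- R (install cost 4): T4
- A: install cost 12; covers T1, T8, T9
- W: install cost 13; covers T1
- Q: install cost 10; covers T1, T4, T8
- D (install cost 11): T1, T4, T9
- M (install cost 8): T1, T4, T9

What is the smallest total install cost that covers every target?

16

This is an integer covering problem.
Choose R and A: together they cover T1, T4, T8, T9 — every target.
Total install cost: 4 + 12 = 16.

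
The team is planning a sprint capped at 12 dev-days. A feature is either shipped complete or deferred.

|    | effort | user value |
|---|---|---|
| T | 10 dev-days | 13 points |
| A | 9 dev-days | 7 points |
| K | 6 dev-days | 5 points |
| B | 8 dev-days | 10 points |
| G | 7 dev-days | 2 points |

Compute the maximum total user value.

13

B: effort 8 ≤ 12, user value 10.
T: effort 10 ≤ 12, user value 13.
Best is T with total user value 13.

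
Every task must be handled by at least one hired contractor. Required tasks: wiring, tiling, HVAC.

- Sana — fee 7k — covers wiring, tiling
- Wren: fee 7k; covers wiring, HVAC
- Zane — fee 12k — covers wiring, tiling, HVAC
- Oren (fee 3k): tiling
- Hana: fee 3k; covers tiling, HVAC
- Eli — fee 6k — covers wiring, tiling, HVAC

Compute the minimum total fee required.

6

The greedy cost-per-new-task heuristic would pick Hana and Eli for 9, but a cheaper cover exists.
Eli alone covers wiring, tiling, HVAC — every task.
Total fee: 6.
No cover costs less than 6.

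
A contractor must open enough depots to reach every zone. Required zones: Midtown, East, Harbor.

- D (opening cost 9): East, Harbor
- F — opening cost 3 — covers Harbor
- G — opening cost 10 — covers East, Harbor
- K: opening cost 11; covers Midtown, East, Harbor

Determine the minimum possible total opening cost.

11

K alone covers Midtown, East, Harbor — every zone.
Total opening cost: 11.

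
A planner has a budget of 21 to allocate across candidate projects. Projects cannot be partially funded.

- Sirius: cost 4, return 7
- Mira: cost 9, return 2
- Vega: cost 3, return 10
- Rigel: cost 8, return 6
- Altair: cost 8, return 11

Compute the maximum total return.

This is an integer program with binary decision variables.
Sirius + Vega + Altair: cost 4 + 3 + 8 = 15 ≤ 21, return 7 + 10 + 11 = 28.
Sirius + Rigel + Altair: cost 4 + 8 + 8 = 20 ≤ 21, return 7 + 6 + 11 = 24.
Vega + Rigel + Altair: cost 3 + 8 + 8 = 19 ≤ 21, return 10 + 6 + 11 = 27.
Best is Sirius, Vega, and Altair with total return 28.

28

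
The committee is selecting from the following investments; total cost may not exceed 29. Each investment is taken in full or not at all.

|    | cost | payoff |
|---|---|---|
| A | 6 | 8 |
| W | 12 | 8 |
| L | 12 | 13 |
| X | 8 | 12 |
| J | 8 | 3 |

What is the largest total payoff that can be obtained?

L + X + J: cost 12 + 8 + 8 = 28 ≤ 29, payoff 13 + 12 + 3 = 28.
A + L + X: cost 6 + 12 + 8 = 26 ≤ 29, payoff 8 + 13 + 12 = 33.
A + W + X: cost 6 + 12 + 8 = 26 ≤ 29, payoff 8 + 8 + 12 = 28.
Best is A, L, and X with total payoff 33.

33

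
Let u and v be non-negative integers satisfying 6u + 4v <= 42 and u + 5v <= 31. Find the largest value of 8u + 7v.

61

(u,v)=(5,3): 6·5+4·3=42≤42, 1·5+5·3=20≤31, objective 61.
(u,v)=(4,4): 6·4+4·4=40≤42, 1·4+5·4=24≤31, objective 60.
No feasible integer point exceeds 61.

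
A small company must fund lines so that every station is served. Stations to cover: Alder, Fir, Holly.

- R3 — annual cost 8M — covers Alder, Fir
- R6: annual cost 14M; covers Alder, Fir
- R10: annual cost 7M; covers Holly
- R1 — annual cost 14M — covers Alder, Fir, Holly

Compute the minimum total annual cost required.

This is an integer covering problem.
R1 alone covers Alder, Fir, Holly — every station.
Total annual cost: 14.

14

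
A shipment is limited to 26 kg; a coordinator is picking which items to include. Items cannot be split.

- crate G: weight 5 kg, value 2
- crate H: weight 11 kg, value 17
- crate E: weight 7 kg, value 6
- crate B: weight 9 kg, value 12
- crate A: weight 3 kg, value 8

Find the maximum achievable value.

37

Treat it as a binary knapsack problem.
Allowing fractional choices, the relaxed optimum would be about 39.6, but items are indivisible.
crate G + crate H + crate E + crate A: weight 5 + 11 + 7 + 3 = 26 ≤ 26, value 2 + 17 + 6 + 8 = 33.
crate H + crate B + crate A: weight 11 + 9 + 3 = 23 ≤ 26, value 17 + 12 + 8 = 37.
Best is crate H, crate B, and crate A with total value 37.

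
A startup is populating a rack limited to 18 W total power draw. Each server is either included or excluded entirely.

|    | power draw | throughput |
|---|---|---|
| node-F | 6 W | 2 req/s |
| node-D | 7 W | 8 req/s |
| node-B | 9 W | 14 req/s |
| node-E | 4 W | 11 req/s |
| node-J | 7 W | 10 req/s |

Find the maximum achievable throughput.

29

Take node-D, node-E, and node-J: power draw 7 + 4 + 7 = 18 ≤ 18, throughput 8 + 11 + 10 = 29.
No other feasible combination does better.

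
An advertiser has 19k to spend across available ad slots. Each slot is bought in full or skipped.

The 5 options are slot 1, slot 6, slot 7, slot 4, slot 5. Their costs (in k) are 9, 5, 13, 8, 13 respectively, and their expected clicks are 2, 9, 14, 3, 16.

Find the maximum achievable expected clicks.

25

slot 6 + slot 7: cost 5 + 13 = 18 ≤ 19, expected clicks 9 + 14 = 23.
slot 5: cost 13 ≤ 19, expected clicks 16.
slot 6 + slot 5: cost 5 + 13 = 18 ≤ 19, expected clicks 9 + 16 = 25.
Best is slot 6 and slot 5 with total expected clicks 25.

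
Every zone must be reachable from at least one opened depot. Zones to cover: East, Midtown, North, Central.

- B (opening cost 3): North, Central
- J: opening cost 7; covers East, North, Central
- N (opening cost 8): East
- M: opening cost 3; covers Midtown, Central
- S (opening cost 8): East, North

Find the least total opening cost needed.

10

This is a weighted set-cover instance.
The greedy cost-per-new-zone heuristic would pick B, M, and J for 13, but a cheaper cover exists.
Choose J and M: together they cover East, Midtown, North, Central — every zone.
Total opening cost: 7 + 3 = 10.
No cover costs less than 10.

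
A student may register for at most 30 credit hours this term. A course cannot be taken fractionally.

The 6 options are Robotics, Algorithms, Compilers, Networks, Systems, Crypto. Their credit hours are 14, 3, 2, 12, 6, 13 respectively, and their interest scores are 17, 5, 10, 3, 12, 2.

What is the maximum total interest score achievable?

Robotics + Algorithms + Compilers + Systems: credit hours 14 + 3 + 2 + 6 = 25 ≤ 30, interest score 17 + 5 + 10 + 12 = 44.
Robotics + Algorithms + Systems: credit hours 14 + 3 + 6 = 23 ≤ 30, interest score 17 + 5 + 12 = 34.
Robotics + Compilers + Systems: credit hours 14 + 2 + 6 = 22 ≤ 30, interest score 17 + 10 + 12 = 39.
Best is Robotics, Algorithms, Compilers, and Systems with total interest score 44.

44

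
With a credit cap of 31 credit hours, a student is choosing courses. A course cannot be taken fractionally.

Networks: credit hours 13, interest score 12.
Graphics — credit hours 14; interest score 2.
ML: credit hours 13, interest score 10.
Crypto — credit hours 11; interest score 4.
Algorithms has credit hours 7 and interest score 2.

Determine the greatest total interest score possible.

22

Networks + ML: credit hours 13 + 13 = 26 ≤ 31, interest score 12 + 10 = 22.
Networks + Crypto + Algorithms: credit hours 13 + 11 + 7 = 31 ≤ 31, interest score 12 + 4 + 2 = 18.
Networks + Crypto: credit hours 13 + 11 = 24 ≤ 31, interest score 12 + 4 = 16.
Best is Networks and ML with total interest score 22.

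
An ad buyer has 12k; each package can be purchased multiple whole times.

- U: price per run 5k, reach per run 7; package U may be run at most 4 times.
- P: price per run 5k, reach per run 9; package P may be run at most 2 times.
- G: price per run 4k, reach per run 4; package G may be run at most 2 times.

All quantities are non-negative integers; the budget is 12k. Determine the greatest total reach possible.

1×U and 1×P: price 10 ≤ 12, reach 1·7 + 1·9 = 16.
2×P: price 10 ≤ 12, reach 2·9 = 18.
Best is 18.

18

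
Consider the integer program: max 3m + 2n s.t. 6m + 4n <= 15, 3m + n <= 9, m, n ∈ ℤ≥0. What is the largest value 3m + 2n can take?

(m,n)=(1,2) is feasible, giving 7.
(m,n)=(0,3) is feasible, giving 6.
(m,n)=(2,0) is feasible, giving 6.
The best lattice point is (1,2), giving 7.

7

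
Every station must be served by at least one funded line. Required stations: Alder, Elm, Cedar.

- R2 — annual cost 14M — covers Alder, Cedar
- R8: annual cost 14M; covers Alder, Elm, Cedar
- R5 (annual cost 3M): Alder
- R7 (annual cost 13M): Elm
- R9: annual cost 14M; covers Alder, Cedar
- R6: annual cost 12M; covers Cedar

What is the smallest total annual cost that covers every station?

14

The greedy cost-per-new-station heuristic would pick R5 and R8 for 17, but a cheaper cover exists.
R8 alone covers Alder, Elm, Cedar — every station.
Total annual cost: 14.
No cover costs less than 14.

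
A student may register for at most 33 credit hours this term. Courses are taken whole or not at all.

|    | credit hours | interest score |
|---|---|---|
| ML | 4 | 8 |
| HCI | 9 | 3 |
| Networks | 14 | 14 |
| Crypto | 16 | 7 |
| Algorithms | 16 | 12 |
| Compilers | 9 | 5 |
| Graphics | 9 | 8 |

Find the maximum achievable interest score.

Take ML, Networks, and Graphics: credit hours 4 + 14 + 9 = 27 ≤ 33, interest score 8 + 14 + 8 = 30.
No other feasible combination does better.

30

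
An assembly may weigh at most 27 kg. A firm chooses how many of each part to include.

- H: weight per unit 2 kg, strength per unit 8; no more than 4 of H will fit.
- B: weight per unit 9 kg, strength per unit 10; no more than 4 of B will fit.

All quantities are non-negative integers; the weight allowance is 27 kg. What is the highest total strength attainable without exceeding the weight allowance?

H has the best ratio (8/2); taking only H gives at most 4×8 = 32 (stopped by the supply cap of 4).
Mixing does better — 4×H and 2×B: weight 26 ≤ 27, strength 4·8 + 2·10 = 52.

52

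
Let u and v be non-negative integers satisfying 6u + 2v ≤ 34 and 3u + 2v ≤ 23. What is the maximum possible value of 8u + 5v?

The continuous relaxation peaks at (3.67, 6) with value 59.33; rounding to a feasible lattice point costs some objective.
(u,v)=(3,7): 6·3+2·7=32≤34, 3·3+2·7=23≤23, objective 59.
(u,v)=(4,5): 6·4+2·5=34≤34, 3·4+2·5=22≤23, objective 57.
(u,v)=(2,8): 6·2+2·8=28≤34, 3·2+2·8=22≤23, objective 56.
No feasible integer point exceeds 59.

59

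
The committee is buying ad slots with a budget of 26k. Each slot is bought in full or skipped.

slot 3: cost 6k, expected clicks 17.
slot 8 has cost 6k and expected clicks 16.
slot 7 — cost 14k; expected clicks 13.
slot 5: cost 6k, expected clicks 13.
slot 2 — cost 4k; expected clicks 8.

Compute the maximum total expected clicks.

54

Take slot 3, slot 8, slot 5, and slot 2: cost 6 + 6 + 6 + 4 = 22 ≤ 26, expected clicks 17 + 16 + 13 + 8 = 54.
No other feasible combination does better.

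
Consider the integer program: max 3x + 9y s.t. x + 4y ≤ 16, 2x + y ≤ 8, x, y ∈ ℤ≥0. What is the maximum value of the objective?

36

(x,y)=(0,4): 1·0+4·4=16≤16, 2·0+1·4=4≤8, objective 36.
(x,y)=(2,3): 1·2+4·3=14≤16, 2·2+1·3=7≤8, objective 33.
No feasible integer point exceeds 36.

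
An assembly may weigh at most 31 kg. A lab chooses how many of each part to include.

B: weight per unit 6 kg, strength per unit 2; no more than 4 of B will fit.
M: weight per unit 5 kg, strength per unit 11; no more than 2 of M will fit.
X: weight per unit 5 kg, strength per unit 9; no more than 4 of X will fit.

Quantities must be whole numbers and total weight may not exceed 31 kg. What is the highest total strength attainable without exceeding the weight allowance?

Take 2×M and 4×X: weight 30 ≤ 31, strength 2·11 + 4·9 = 58.
M has the best ratio (11/5) and is taken to its limit of 2; remaining capacity is filled optimally with the others.

58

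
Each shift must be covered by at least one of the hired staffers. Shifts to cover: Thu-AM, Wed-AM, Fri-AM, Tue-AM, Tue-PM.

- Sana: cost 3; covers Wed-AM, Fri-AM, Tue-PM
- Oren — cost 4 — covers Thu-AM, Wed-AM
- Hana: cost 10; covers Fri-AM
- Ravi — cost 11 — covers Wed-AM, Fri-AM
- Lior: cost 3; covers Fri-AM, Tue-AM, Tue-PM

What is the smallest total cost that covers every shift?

Choose Oren and Lior: together they cover Thu-AM, Wed-AM, Fri-AM, Tue-AM, Tue-PM — every shift.
Total cost: 4 + 3 = 7.

7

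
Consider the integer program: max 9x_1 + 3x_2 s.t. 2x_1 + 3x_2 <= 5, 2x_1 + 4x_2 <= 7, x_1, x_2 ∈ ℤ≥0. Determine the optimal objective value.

18

Relaxing integrality, the LP optimum is 22.50 at (x_1,x_2) = (2.5, 0), which is not an integer point.
(x_1,x_2)=(2,0): 2·2+3·0=4≤5, 2·2+4·0=4≤7, objective 18.
(x_1,x_2)=(1,1): 2·1+3·1=5≤5, 2·1+4·1=6≤7, objective 12.
(x_1,x_2)=(1,0): 2·1+3·0=2≤5, 2·1+4·0=2≤7, objective 9.
No feasible integer point exceeds 18.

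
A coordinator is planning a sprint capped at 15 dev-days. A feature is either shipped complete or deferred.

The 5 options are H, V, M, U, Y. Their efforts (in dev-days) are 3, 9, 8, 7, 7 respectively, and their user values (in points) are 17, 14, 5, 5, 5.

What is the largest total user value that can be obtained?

31

Allowing fractional choices, the relaxed optimum would be about 33.1, but features are indivisible.
H + V: effort 3 + 9 = 12 ≤ 15, user value 17 + 14 = 31.
H + Y: effort 3 + 7 = 10 ≤ 15, user value 17 + 5 = 22.
H + U: effort 3 + 7 = 10 ≤ 15, user value 17 + 5 = 22.
Best is H and V with total user value 31.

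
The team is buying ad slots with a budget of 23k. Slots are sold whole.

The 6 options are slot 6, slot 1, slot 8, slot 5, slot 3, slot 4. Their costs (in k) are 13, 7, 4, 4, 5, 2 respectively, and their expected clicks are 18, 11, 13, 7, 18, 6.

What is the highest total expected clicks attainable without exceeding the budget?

slot 6 + slot 8 + slot 3: cost 13 + 4 + 5 = 22 ≤ 23, expected clicks 18 + 13 + 18 = 49.
slot 1 + slot 8 + slot 5 + slot 3 + slot 4: cost 7 + 4 + 4 + 5 + 2 = 22 ≤ 23, expected clicks 11 + 13 + 7 + 18 + 6 = 55.
slot 1 + slot 8 + slot 5 + slot 3: cost 7 + 4 + 4 + 5 = 20 ≤ 23, expected clicks 11 + 13 + 7 + 18 = 49.
Best is slot 1, slot 8, slot 5, slot 3, and slot 4 with total expected clicks 55.

55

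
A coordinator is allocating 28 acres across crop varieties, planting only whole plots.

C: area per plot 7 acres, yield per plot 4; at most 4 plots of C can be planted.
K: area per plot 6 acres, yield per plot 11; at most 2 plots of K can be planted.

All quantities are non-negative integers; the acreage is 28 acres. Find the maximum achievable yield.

30

K has the best ratio (11/6); taking only K gives at most 2×11 = 22 (stopped by the supply cap of 2).
Mixing does better — 2×C and 2×K: area 26 ≤ 28, yield 2·4 + 2·11 = 30.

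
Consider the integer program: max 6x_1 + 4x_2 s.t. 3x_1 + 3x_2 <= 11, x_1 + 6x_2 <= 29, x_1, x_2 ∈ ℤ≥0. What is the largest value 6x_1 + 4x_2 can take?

18

Relaxing integrality, the LP optimum is 22.00 at (x_1,x_2) = (3.67, 0), which is not an integer point.
(x_1,x_2)=(3,0): 3·3+3·0=9≤11, 1·3+6·0=3≤29, objective 18.
(x_1,x_2)=(2,1): 3·2+3·1=9≤11, 1·2+6·1=8≤29, objective 16.
(x_1,x_2)=(2,0): 3·2+3·0=6≤11, 1·2+6·0=2≤29, objective 12.
Maximum is 18 at (x_1,x_2)=(3,0).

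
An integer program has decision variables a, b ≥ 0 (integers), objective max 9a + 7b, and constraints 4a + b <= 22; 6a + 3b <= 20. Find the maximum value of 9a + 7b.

42

The continuous relaxation peaks at (0, 6.67) with value 46.67; rounding to a feasible lattice point costs some objective.
(a,b)=(0,6): 4·0+1·6=6≤22, 6·0+3·6=18≤20, objective 42.
(a,b)=(0,5): 4·0+1·5=5≤22, 6·0+3·5=15≤20, objective 35.
The best lattice point is (0,6), giving 42.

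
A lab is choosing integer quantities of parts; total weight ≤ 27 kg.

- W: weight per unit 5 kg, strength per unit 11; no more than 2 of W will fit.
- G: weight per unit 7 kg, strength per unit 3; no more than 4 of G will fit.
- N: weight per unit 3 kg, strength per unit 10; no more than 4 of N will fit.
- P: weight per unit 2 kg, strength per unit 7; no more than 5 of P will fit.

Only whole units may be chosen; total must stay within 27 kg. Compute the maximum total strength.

86

2×W, 3×N, and 4×P: weight 27 ≤ 27, strength 2·11 + 3·10 + 4·7 = 80.
1×W, 4×N, and 5×P: weight 27 ≤ 27, strength 1·11 + 4·10 + 5·7 = 86.
Best is 86.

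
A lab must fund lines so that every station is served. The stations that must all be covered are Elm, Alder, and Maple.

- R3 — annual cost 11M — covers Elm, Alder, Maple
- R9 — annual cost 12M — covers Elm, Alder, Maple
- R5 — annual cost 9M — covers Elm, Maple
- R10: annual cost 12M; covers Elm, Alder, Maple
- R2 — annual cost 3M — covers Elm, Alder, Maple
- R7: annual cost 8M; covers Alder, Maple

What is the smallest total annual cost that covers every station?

3

This is an integer covering problem.
R2 alone covers Elm, Alder, Maple — every station.
Total annual cost: 3.
No cover costs less than 3.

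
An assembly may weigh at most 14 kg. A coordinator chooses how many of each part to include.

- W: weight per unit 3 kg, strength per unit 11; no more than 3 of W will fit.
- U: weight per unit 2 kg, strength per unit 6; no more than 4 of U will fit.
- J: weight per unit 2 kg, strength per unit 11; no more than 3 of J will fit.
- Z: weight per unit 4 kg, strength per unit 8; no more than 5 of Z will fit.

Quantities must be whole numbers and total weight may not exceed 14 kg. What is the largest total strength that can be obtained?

61

This is a bounded integer knapsack.
J has the best ratio (11/2); taking only J gives at most 3×11 = 33 (stopped by the supply cap of 3).
Mixing does better — 2×W, 1×U, and 3×J: weight 14 ≤ 14, strength 2·11 + 1·6 + 3·11 = 61.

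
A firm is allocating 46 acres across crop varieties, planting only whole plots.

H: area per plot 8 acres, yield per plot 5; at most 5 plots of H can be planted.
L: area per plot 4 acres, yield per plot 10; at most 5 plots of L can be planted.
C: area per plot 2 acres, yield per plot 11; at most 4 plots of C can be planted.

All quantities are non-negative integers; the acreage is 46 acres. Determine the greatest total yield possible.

This is a bounded integer knapsack.
C has the best ratio (11/2); taking only C gives at most 4×11 = 44 (stopped by the supply cap of 4).
Mixing does better — 2×H, 5×L, and 4×C: area 44 ≤ 46, yield 2·5 + 5·10 + 4·11 = 104.

104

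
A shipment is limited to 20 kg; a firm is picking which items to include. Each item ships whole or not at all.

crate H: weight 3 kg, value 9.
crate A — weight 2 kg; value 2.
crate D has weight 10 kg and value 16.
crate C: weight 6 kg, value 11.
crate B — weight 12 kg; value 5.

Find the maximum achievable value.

Treat it as a binary knapsack problem.
Take crate H, crate D, and crate C: weight 3 + 10 + 6 = 19 ≤ 20, value 9 + 16 + 11 = 36.
No other feasible combination does better.

36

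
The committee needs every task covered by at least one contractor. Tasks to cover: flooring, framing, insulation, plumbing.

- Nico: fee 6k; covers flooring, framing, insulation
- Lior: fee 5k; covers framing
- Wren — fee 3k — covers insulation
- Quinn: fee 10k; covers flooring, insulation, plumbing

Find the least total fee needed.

Choose Lior and Quinn: together they cover flooring, framing, insulation, plumbing — every task.
Total fee: 5 + 10 = 15.

15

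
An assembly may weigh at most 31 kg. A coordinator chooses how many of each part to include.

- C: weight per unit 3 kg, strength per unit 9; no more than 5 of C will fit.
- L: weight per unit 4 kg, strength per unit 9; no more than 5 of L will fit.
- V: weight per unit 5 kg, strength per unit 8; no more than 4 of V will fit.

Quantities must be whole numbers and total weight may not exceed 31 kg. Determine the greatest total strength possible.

3×C and 5×L: weight 29 ≤ 31, strength 3·9 + 5·9 = 72.
5×C and 4×L: weight 31 ≤ 31, strength 5·9 + 4·9 = 81.
Best is 81.

81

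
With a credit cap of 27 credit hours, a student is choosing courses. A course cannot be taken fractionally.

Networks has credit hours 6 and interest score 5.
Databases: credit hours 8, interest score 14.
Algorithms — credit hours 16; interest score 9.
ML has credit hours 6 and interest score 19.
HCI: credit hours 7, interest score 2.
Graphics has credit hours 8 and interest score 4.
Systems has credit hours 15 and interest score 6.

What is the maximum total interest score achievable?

Networks + Databases + ML: credit hours 6 + 8 + 6 = 20 ≤ 27, interest score 5 + 14 + 19 = 38.
Databases + ML + Graphics: credit hours 8 + 6 + 8 = 22 ≤ 27, interest score 14 + 19 + 4 = 37.
Networks + Databases + ML + HCI: credit hours 6 + 8 + 6 + 7 = 27 ≤ 27, interest score 5 + 14 + 19 + 2 = 40.
Best is Networks, Databases, ML, and HCI with total interest score 40.

40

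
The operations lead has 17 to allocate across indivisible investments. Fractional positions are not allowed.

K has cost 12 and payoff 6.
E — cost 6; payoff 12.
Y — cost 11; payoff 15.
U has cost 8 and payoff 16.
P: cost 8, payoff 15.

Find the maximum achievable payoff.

31

This is a 0-1 knapsack instance.
Allowing fractional choices, the relaxed optimum would be about 33.6, but investments are indivisible.
U + P: cost 8 + 8 = 16 ≤ 17, payoff 16 + 15 = 31.
E + U: cost 6 + 8 = 14 ≤ 17, payoff 12 + 16 = 28.
Best is U and P with total payoff 31.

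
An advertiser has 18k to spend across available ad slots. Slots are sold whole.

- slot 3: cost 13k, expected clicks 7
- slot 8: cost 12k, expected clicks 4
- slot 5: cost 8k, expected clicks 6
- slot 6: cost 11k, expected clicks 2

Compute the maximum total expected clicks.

7

Allowing fractional choices, the relaxed optimum would be about 11.4, but ad slots are indivisible.
slot 5: cost 8 ≤ 18, expected clicks 6.
slot 8: cost 12 ≤ 18, expected clicks 4.
slot 3: cost 13 ≤ 18, expected clicks 7.
Best is slot 3 with total expected clicks 7.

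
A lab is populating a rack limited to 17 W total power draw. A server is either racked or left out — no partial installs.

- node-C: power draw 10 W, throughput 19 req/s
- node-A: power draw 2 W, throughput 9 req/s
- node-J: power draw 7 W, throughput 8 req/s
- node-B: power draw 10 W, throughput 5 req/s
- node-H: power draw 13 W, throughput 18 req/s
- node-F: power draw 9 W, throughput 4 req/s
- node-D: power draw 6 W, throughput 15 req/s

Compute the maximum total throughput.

34

Take node-C and node-D: power draw 10 + 6 = 16 ≤ 17, throughput 19 + 15 = 34.
No other feasible combination does better.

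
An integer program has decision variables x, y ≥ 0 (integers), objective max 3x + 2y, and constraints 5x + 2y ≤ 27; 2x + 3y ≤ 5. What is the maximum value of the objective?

(x,y)=(2,0) is feasible, giving 6.
(x,y)=(1,1) is feasible, giving 5.
(x,y)=(1,0) is feasible, giving 3.
No feasible integer point exceeds 6.

6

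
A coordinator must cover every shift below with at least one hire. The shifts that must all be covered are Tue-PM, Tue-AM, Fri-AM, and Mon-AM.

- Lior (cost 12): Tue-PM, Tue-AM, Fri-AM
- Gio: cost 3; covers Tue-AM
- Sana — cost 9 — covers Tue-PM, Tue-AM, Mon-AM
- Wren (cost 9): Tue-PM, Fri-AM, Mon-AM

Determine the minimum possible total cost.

Choose Gio and Wren: together they cover Tue-PM, Tue-AM, Fri-AM, Mon-AM — every shift.
Total cost: 3 + 9 = 12.
No cover costs less than 12.

12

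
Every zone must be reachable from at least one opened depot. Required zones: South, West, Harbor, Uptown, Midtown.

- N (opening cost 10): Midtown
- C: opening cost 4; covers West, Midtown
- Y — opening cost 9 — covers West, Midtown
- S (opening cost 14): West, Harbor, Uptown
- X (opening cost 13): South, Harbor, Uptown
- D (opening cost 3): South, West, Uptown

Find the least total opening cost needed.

Choose C and X: together they cover South, West, Harbor, Uptown, Midtown — every zone.
Total opening cost: 4 + 13 = 17.

17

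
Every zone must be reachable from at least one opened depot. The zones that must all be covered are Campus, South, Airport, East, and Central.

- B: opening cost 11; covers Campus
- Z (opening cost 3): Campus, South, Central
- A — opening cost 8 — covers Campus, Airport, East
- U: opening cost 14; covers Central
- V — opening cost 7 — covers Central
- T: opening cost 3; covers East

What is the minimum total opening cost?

11

This is a weighted set-cover instance.
Choose Z and A: together they cover Campus, South, Airport, East, Central — every zone.
Total opening cost: 3 + 8 = 11.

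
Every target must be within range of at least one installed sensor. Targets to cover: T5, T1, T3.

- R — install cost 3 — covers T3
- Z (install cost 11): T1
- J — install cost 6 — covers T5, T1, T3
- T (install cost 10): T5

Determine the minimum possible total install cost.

J alone covers T5, T1, T3 — every target.
Total install cost: 6.
No cover costs less than 6.

6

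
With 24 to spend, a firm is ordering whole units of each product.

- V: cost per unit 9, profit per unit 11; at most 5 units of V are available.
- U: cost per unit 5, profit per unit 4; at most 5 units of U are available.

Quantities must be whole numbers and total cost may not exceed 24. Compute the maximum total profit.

1×V and 3×U: cost 24 ≤ 24, profit 1·11 + 3·4 = 23.
2×V and 1×U: cost 23 ≤ 24, profit 2·11 + 1·4 = 26.
Best is 26.

26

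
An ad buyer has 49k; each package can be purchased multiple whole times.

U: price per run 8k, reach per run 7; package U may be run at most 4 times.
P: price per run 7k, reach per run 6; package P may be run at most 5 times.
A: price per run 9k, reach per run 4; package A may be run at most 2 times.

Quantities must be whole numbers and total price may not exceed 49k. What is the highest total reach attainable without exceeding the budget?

3×U and 3×P: price 45 ≤ 49, reach 3·7 + 3·6 = 39.
4×U and 2×P: price 46 ≤ 49, reach 4·7 + 2·6 = 40.
Best is 40.

40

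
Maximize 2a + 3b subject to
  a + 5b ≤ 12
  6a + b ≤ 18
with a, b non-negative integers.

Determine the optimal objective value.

The continuous relaxation peaks at (2.69, 1.86) with value 10.97; rounding to a feasible lattice point costs some objective.
(a,b)=(2,2): 1·2+5·2=12≤12, 6·2+1·2=14≤18, objective 10.
(a,b)=(1,2): 1·1+5·2=11≤12, 6·1+1·2=8≤18, objective 8.
The best lattice point is (2,2), giving 10.

10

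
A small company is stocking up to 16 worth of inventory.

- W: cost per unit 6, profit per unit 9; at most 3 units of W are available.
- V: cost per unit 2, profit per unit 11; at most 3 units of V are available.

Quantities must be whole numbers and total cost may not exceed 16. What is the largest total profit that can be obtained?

42

This is a bounded integer knapsack.
V has the best ratio (11/2); taking only V gives at most 3×11 = 33 (stopped by the supply cap of 3).
Mixing does better — 1×W and 3×V: cost 12 ≤ 16, profit 1·9 + 3·11 = 42.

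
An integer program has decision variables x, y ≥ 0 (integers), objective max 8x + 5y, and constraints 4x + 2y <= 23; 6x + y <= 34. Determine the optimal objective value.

55

The continuous relaxation peaks at (0, 11.5) with value 57.50; rounding to a feasible lattice point costs some objective.
(x,y)=(0,11): 4·0+2·11=22≤23, 6·0+1·11=11≤34, objective 55.
(x,y)=(0,10): 4·0+2·10=20≤23, 6·0+1·10=10≤34, objective 50.
The best lattice point is (0,11), giving 55.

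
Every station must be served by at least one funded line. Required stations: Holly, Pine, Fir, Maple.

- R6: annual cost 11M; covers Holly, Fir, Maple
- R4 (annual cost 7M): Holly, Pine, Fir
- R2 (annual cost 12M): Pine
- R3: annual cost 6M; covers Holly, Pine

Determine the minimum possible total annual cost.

The greedy cost-per-new-station heuristic would pick R4 and R6 for 18, but a cheaper cover exists.
Choose R6 and R3: together they cover Holly, Pine, Fir, Maple — every station.
Total annual cost: 11 + 6 = 17.
No cover costs less than 17.

17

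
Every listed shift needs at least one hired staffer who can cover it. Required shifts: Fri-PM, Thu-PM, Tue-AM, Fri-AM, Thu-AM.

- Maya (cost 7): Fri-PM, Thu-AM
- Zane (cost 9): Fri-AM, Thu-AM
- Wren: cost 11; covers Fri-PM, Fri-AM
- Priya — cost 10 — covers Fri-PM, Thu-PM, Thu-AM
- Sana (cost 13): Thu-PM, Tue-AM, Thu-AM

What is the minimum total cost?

Choose Wren and Sana: together they cover Fri-PM, Thu-PM, Tue-AM, Fri-AM, Thu-AM — every shift.
Total cost: 11 + 13 = 24.

24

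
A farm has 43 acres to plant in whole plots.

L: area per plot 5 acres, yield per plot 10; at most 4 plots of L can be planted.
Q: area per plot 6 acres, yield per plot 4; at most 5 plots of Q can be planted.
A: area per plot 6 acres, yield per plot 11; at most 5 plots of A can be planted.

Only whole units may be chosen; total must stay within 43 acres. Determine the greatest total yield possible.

75

L has the best ratio (10/5); taking only L gives at most 4×10 = 40 (stopped by the supply cap of 4).
Mixing does better — 2×L and 5×A: area 40 ≤ 43, yield 2·10 + 5·11 = 75.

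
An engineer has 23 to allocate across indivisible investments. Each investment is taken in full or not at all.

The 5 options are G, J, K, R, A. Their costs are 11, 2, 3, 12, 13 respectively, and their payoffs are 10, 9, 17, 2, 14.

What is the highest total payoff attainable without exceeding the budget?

Allowing fractional choices, the relaxed optimum would be about 44.5, but investments are indivisible.
J + K + A: cost 2 + 3 + 13 = 18 ≤ 23, payoff 9 + 17 + 14 = 40.
K + A: cost 3 + 13 = 16 ≤ 23, payoff 17 + 14 = 31.
G + J + K: cost 11 + 2 + 3 = 16 ≤ 23, payoff 10 + 9 + 17 = 36.
Best is J, K, and A with total payoff 40.

40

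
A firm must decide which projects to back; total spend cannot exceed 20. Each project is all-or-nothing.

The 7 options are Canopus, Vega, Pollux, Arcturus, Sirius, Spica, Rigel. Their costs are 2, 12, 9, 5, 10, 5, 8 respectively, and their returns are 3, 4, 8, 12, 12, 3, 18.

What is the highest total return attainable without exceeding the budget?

36

Canopus + Arcturus + Rigel: cost 2 + 5 + 8 = 15 ≤ 20, return 3 + 12 + 18 = 33.
Arcturus + Spica + Rigel: cost 5 + 5 + 8 = 18 ≤ 20, return 12 + 3 + 18 = 33.
Canopus + Arcturus + Spica + Rigel: cost 2 + 5 + 5 + 8 = 20 ≤ 20, return 3 + 12 + 3 + 18 = 36.
Best is Canopus, Arcturus, Spica, and Rigel with total return 36.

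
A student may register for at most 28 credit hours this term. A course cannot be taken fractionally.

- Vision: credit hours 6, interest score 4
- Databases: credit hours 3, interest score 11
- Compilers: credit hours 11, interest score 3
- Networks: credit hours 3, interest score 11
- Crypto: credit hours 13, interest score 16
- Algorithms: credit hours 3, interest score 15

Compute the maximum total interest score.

Take Vision, Databases, Networks, Crypto, and Algorithms: credit hours 6 + 3 + 3 + 13 + 3 = 28 ≤ 28, interest score 4 + 11 + 11 + 16 + 15 = 57.
No other feasible combination does better.

57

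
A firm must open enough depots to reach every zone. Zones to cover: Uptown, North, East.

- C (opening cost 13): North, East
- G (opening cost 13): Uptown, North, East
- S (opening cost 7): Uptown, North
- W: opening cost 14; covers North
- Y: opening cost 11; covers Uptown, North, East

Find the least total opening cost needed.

11

The greedy cost-per-new-zone heuristic would pick S and Y for 18, but a cheaper cover exists.
Y alone covers Uptown, North, East — every zone.
Total opening cost: 11.
No cover costs less than 11.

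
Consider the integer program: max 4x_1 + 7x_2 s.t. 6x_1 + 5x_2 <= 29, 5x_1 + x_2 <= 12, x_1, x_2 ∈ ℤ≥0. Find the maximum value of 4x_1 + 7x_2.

(x_1,x_2)=(0,5): 6·0+5·5=25≤29, 5·0+1·5=5≤12, objective 35.
(x_1,x_2)=(1,4): 6·1+5·4=26≤29, 5·1+1·4=9≤12, objective 32.
The best lattice point is (0,5), giving 35.

35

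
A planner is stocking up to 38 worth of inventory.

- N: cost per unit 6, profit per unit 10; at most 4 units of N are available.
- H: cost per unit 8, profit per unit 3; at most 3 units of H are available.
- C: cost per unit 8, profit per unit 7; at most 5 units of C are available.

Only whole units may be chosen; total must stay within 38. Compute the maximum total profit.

This is a bounded integer knapsack.
4×N and 1×C: cost 32 ≤ 38, profit 4·10 + 1·7 = 47.
3×N and 2×C: cost 34 ≤ 38, profit 3·10 + 2·7 = 44.
Best is 47.

47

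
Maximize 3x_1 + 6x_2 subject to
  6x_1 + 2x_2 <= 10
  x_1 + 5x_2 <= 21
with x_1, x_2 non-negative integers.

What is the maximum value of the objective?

(x_1,x_2)=(0,4): 6·0+2·4=8≤10, 1·0+5·4=20≤21, objective 24.
(x_1,x_2)=(0,3): 6·0+2·3=6≤10, 1·0+5·3=15≤21, objective 18.
The best lattice point is (0,4), giving 24.

24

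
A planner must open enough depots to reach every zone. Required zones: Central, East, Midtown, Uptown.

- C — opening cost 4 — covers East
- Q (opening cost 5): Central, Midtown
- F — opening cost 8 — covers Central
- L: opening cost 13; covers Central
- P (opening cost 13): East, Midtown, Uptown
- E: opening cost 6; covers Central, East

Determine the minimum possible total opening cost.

18

This is an integer covering problem.
The greedy cost-per-new-zone heuristic would pick Q, C, and P for 22, but a cheaper cover exists.
Choose Q and P: together they cover Central, East, Midtown, Uptown — every zone.
Total opening cost: 5 + 13 = 18.
No cover costs less than 18.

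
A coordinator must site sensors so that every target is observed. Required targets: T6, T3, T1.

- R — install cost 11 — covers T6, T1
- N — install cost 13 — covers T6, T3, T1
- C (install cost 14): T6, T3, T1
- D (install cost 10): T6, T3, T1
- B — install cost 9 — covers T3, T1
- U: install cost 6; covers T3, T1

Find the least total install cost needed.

This is a weighted set-cover instance.
The greedy cost-per-new-target heuristic would pick U and D for 16, but a cheaper cover exists.
D alone covers T6, T3, T1 — every target.
Total install cost: 10.
No cover costs less than 10.

10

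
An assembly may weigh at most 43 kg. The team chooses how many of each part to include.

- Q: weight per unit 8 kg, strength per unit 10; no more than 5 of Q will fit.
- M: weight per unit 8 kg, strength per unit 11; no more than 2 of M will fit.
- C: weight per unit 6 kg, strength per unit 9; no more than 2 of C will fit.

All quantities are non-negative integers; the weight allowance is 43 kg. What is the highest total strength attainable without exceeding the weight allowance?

This is a bounded integer knapsack.
Take 3×Q and 2×M: weight 40 ≤ 43, strength 3·10 + 2·11 = 52.
No other integer combination yields more.

52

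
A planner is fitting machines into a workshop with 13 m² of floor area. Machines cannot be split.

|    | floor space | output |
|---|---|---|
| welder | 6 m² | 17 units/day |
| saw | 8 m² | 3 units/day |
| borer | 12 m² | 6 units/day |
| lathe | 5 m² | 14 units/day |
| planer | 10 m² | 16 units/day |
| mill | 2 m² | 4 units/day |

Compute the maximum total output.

This is a 0-1 knapsack instance.
welder + lathe: floor space 6 + 5 = 11 ≤ 13, output 17 + 14 = 31.
welder + lathe + mill: floor space 6 + 5 + 2 = 13 ≤ 13, output 17 + 14 + 4 = 35.
welder + mill: floor space 6 + 2 = 8 ≤ 13, output 17 + 4 = 21.
Best is welder, lathe, and mill with total output 35.

35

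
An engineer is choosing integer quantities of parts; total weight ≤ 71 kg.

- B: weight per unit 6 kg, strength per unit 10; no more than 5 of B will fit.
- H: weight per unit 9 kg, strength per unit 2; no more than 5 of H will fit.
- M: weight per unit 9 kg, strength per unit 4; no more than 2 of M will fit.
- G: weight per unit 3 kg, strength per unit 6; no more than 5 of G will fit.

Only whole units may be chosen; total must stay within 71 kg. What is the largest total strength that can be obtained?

Take 5×B, 2×M, and 5×G: weight 63 ≤ 71, strength 5·10 + 2·4 + 5·6 = 88.
G has the best ratio (6/3) and is taken to its limit of 5; remaining capacity is filled optimally with the others.

88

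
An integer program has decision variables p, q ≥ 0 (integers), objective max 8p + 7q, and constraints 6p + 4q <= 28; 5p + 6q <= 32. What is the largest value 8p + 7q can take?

39

Relaxing integrality, the LP optimum is 42.75 at (p,q) = (2.5, 3.25), which is not an integer point.
(p,q)=(4,1): 6·4+4·1=28≤28, 5·4+6·1=26≤32, objective 39.
(p,q)=(3,2): 6·3+4·2=26≤28, 5·3+6·2=27≤32, objective 38.
(p,q)=(2,3): 6·2+4·3=24≤28, 5·2+6·3=28≤32, objective 37.
Maximum is 39 at (p,q)=(4,1).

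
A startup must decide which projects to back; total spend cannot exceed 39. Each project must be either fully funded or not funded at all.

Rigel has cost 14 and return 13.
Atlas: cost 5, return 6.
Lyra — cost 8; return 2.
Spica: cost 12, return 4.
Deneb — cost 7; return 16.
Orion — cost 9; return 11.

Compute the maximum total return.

Take Rigel, Atlas, Deneb, and Orion: cost 14 + 5 + 7 + 9 = 35 ≤ 39, return 13 + 6 + 16 + 11 = 46.
No other feasible combination does better.

46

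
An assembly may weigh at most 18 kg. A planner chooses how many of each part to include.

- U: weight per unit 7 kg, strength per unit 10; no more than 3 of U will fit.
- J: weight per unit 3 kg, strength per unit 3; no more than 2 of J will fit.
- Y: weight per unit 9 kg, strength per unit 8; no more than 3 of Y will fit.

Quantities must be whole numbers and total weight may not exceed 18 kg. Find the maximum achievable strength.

23

This is a bounded integer knapsack.
U has the best ratio (10/7); taking only U gives at most 2×10 = 20 (stopped by the weight limit).
Mixing does better — 2×U and 1×J: weight 17 ≤ 18, strength 2·10 + 1·3 = 23.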